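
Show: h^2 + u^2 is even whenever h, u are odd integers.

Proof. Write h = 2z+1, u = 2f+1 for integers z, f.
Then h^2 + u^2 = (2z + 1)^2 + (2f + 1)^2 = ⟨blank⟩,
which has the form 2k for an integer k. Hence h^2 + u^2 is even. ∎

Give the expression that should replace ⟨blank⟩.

2(2f^2 + 2f + 2z^2 + 2z + 1)

Expanding: (2z + 1)^2 + (2f + 1)^2 = 4f^2 + 4f + 4z^2 + 4z + 2.
Every term is even; pulling out the factor of 2 gives 2(2f^2 + 2f + 2z^2 + 2z + 1).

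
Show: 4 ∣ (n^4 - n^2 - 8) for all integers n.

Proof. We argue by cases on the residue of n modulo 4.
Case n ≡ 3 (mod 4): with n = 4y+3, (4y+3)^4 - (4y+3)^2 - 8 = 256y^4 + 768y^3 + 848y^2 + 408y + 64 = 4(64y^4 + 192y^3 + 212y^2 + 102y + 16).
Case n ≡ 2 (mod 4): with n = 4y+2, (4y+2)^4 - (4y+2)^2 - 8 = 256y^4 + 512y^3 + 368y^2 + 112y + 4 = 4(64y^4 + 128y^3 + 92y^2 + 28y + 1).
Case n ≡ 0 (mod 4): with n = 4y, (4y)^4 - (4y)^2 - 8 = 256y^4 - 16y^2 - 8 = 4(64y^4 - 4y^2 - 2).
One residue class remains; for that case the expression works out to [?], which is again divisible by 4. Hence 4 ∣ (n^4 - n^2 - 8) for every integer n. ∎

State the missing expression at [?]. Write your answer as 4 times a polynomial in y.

4(64y^4 + 64y^3 + 20y^2 + 2y - 2)

Only n ≡ 1 (mod 4) is unaccounted for. Put n = 4y+1:
(4y+1)^4 - (4y+1)^2 - 8 expands to 256y^4 + 256y^3 + 80y^2 + 8y - 8,
and factoring out 4 leaves 4(64y^4 + 64y^3 + 20y^2 + 2y - 2).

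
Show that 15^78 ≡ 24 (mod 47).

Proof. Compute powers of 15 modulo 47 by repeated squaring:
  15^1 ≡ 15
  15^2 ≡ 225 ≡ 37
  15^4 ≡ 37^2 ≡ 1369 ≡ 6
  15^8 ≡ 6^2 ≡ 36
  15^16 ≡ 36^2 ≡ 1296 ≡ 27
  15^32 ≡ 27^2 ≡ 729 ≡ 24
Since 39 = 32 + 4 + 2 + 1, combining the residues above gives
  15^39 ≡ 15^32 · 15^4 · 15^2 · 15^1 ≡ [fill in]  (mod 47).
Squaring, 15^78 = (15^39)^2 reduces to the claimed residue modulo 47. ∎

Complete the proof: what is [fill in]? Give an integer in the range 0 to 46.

20

Multiply the listed residues: 24 · 6 · 37 · 15 = 144 → 5328 → 79920.
Reducing modulo 47: 79920 = 1700·47 + 20, so 15^39 ≡ 20.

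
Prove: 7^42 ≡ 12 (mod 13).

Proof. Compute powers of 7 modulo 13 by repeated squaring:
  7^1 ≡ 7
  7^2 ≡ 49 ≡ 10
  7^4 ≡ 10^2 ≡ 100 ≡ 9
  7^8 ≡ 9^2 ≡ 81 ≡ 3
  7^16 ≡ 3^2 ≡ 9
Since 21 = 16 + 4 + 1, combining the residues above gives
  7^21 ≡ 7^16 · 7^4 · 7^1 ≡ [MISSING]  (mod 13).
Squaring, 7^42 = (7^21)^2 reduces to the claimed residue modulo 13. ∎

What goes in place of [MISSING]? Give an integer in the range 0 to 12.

7^16 · 7^4 · 7^1 ≡ 9 · 9 · 7 = 567.
567 mod 13 = 8, so 7^21 ≡ 8 (mod 13).

8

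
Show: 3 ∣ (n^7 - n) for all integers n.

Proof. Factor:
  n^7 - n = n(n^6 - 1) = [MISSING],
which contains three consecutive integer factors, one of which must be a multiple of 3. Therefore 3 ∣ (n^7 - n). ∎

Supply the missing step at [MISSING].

n^6 - 1 = (n^2 - 1)(n^4 + n^2 + 1), and n^2 - 1 = (n-1)(n+1).
So n(n^6 - 1) = (n - 1)n(n + 1)(n^4 + n^2 + 1).

(n - 1)n(n + 1)(n^4 + n^2 + 1)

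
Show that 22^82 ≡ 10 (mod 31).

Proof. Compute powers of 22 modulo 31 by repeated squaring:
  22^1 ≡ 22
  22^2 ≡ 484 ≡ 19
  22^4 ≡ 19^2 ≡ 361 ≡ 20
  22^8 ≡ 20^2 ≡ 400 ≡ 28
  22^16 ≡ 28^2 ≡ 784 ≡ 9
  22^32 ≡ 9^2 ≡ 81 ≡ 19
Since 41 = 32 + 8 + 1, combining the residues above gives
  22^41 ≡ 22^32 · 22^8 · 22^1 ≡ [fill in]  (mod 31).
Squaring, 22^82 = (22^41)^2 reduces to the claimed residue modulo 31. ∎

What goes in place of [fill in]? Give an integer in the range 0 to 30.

22^32 · 22^8 · 22^1 ≡ 19 · 28 · 22 = 11704.
11704 mod 31 = 17, so 22^41 ≡ 17 (mod 31).

17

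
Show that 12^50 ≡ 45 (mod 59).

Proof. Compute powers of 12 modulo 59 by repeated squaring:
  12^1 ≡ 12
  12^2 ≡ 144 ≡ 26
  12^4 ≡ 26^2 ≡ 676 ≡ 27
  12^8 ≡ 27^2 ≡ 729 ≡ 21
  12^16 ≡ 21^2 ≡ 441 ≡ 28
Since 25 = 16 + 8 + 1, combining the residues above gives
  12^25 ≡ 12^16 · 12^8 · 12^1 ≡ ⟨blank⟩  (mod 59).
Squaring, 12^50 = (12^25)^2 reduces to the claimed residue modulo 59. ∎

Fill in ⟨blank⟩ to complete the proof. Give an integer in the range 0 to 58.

35

12^16 · 12^8 · 12^1 ≡ 28 · 21 · 12 = 7056.
7056 mod 59 = 35, so 12^25 ≡ 35 (mod 59).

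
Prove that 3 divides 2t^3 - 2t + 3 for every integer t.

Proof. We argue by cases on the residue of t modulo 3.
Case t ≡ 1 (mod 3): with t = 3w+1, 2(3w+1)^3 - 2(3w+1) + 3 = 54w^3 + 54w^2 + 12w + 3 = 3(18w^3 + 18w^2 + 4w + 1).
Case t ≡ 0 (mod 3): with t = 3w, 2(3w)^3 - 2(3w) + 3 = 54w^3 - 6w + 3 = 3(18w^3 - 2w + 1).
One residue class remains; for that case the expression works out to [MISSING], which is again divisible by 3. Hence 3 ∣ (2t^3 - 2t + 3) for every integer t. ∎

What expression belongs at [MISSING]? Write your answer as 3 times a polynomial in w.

The residues treated are {1, 0}, so the missing case is t ≡ 2 (mod 3); write t = 3w+2.
Then 2(3w+2)^3 - 2(3w+2) + 3 = 54w^3 + 108w^2 + 66w + 15 = 3(18w^3 + 36w^2 + 22w + 5).

3(18w^3 + 36w^2 + 22w + 5)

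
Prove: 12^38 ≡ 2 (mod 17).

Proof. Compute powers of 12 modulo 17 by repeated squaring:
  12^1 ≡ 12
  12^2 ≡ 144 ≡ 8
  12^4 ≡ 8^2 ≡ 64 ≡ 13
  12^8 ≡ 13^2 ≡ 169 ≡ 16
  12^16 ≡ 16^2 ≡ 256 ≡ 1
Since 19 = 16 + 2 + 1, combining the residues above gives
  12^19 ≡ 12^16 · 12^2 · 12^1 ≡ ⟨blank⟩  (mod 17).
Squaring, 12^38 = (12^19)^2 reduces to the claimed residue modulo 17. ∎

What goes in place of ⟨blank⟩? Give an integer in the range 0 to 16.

11

Multiply the listed residues: 1 · 8 · 12 = 8 → 96.
Reducing modulo 17: 96 = 5·17 + 11, so 12^19 ≡ 11.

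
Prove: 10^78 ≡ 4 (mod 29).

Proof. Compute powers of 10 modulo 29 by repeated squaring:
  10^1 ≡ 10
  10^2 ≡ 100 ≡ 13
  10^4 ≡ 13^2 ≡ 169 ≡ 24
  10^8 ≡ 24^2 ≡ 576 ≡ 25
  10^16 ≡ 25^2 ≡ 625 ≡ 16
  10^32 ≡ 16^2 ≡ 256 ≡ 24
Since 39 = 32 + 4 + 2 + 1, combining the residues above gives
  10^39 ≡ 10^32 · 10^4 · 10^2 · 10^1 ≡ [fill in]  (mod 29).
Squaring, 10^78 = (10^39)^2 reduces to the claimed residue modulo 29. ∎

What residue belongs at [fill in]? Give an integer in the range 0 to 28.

2

10^32 · 10^4 · 10^2 · 10^1 ≡ 24 · 24 · 13 · 10 = 74880.
74880 mod 29 = 2, so 10^39 ≡ 2 (mod 29).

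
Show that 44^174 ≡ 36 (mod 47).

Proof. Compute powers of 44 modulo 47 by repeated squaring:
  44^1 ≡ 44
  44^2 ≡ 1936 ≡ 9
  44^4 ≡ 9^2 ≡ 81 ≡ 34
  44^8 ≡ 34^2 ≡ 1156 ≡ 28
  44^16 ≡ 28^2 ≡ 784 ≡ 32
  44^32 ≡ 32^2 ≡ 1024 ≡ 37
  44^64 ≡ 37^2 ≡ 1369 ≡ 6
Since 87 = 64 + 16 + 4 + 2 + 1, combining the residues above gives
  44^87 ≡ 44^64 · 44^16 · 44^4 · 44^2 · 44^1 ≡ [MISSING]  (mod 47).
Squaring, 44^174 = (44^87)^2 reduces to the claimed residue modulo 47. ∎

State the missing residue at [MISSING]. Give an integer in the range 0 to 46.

41

Multiply the listed residues: 6 · 32 · 34 · 9 · 44 = 192 → 6528 → 58752 → 2585088.
Reducing modulo 47: 2585088 = 55001·47 + 41, so 44^87 ≡ 41.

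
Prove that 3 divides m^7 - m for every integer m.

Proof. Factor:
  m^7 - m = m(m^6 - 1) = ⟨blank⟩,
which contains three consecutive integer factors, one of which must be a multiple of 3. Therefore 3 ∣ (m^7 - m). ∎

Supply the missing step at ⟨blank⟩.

(m - 1)m(m + 1)(m^4 + m^2 + 1)

m^6 - 1 = (m^2 - 1)(m^4 + m^2 + 1), and m^2 - 1 = (m-1)(m+1).
So m(m^6 - 1) = (m - 1)m(m + 1)(m^4 + m^2 + 1).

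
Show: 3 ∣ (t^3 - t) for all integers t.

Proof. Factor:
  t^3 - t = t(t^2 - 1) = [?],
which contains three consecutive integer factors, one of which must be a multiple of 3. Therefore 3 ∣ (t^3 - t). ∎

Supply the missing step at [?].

t(t^2 - 1) = t(t - 1)(t + 1) = (t - 1)t(t + 1).
These three factors are consecutive integers, so their product is divisible by 3.

(t - 1)t(t + 1)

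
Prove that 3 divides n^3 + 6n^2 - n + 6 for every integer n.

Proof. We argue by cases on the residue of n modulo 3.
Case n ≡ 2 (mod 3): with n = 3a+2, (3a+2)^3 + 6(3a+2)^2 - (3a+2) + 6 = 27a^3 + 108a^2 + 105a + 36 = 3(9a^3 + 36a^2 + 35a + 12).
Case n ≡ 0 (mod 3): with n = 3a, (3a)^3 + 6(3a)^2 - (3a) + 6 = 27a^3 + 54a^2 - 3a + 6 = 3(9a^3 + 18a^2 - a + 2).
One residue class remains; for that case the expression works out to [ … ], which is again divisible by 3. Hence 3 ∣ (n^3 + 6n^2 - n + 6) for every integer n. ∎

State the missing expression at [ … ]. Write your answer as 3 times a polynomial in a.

3(9a^3 + 27a^2 + 14a + 4)

Only n ≡ 1 (mod 3) is unaccounted for. Put n = 3a+1:
(3a+1)^3 + 6(3a+1)^2 - (3a+1) + 6 expands to 27a^3 + 81a^2 + 42a + 12,
and factoring out 3 leaves 3(9a^3 + 27a^2 + 14a + 4).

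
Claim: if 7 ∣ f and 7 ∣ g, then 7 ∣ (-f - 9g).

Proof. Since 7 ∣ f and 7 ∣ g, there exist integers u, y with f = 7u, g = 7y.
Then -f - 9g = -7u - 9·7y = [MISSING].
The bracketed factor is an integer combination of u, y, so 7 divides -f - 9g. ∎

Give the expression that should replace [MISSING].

7(-u - 9y)

Each term has a factor of 7: -7u - 9·7y = 7·(-u - 9y).
Since -u - 9y is an integer, 7 ∣ (-f - 9g).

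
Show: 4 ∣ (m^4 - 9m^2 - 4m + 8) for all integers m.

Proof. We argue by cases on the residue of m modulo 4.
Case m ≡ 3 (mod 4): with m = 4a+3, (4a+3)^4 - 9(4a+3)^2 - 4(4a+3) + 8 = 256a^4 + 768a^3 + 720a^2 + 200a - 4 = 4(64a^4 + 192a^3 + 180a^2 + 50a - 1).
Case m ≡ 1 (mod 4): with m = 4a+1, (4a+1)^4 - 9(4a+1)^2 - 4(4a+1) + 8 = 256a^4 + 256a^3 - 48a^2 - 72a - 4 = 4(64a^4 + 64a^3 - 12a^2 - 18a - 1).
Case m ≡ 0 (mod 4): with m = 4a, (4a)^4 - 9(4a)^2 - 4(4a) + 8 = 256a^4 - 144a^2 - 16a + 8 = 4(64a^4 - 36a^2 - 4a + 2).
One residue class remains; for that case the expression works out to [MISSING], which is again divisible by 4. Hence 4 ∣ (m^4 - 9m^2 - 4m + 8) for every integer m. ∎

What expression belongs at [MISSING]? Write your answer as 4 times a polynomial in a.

Only m ≡ 2 (mod 4) is unaccounted for. Put m = 4a+2:
(4a+2)^4 - 9(4a+2)^2 - 4(4a+2) + 8 expands to 256a^4 + 512a^3 + 240a^2 - 32a - 20,
and factoring out 4 leaves 4(64a^4 + 128a^3 + 60a^2 - 8a - 5).

4(64a^4 + 128a^3 + 60a^2 - 8a - 5)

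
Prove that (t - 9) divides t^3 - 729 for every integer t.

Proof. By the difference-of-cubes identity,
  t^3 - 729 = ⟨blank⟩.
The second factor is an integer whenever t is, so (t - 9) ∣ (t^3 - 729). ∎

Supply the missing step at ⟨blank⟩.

(t - 9)(t^2 + 9t + 81)

a^3 - b^3 = (a - b)(a^2 + ab + b^2). With a = t, b = 9:
t^3 - 729 = (t - 9)(t^2 + 9t + 81).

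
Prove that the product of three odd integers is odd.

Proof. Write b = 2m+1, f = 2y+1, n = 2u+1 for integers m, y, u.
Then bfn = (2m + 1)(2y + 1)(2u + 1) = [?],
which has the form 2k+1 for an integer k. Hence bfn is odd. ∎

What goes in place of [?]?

2(4muy + 2mu + 2my + m + 2uy + u + y) + 1

(2m + 1)(2y + 1)(2u + 1) = 8muy + 4mu + 4my + 2m + 4uy + 2u + 2y + 1
= 2(4muy + 2mu + 2my + m + 2uy + u + y) + 1.
Since 4muy + 2mu + 2my + m + 2uy + u + y is an integer, the product is of the form 2k+1 for an integer k.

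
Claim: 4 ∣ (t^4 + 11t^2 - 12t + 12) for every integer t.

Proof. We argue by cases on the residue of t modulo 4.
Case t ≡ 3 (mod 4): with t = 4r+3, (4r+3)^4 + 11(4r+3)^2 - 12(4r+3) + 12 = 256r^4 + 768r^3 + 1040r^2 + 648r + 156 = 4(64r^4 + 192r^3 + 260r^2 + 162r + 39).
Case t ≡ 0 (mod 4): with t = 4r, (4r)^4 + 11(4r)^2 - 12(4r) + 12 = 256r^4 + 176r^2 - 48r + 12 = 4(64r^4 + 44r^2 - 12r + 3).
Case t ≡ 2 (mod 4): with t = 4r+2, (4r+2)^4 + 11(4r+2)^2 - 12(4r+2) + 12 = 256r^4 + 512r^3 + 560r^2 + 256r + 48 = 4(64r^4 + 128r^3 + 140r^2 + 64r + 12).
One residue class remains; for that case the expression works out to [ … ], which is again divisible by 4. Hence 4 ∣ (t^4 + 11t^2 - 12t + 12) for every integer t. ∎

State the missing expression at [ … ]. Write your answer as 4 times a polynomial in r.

4(64r^4 + 64r^3 + 68r^2 + 14r + 3)

The residues treated are {3, 0, 2}, so the missing case is t ≡ 1 (mod 4); write t = 4r+1.
Then (4r+1)^4 + 11(4r+1)^2 - 12(4r+1) + 12 = 256r^4 + 256r^3 + 272r^2 + 56r + 12 = 4(64r^4 + 64r^3 + 68r^2 + 14r + 3).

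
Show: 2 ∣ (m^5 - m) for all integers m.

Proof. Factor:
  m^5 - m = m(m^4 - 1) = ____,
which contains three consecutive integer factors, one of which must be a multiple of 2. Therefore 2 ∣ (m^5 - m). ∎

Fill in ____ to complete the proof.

m^4 - 1 = (m^2 - 1)(m^2 + 1), and m^2 - 1 = (m-1)(m+1).
So m(m^4 - 1) = (m - 1)m(m + 1)(m^2 + 1).

(m - 1)m(m + 1)(m^2 + 1)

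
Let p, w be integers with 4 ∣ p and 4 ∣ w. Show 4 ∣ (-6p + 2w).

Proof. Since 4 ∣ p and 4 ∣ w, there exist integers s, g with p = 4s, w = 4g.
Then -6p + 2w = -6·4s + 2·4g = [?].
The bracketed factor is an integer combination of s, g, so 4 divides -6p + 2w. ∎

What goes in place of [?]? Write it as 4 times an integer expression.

Pull the common 4 out of every term: -6·4s + 2·4g = 4(2g - 6s).
2g - 6s is an integer, which exhibits the divisibility.

4(2g - 6s)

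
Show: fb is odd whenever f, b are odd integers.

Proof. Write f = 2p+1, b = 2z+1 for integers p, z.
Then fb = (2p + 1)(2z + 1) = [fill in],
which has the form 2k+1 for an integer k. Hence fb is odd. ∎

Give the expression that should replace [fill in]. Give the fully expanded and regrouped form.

Expanding: (2p + 1)(2z + 1) = 4pz + 2p + 2z + 1.
Every term except the constant is even, so this is 2(2pz + p + z) + 1,
and 2pz + p + z ∈ ℤ gives the required form.

2(2pz + p + z) + 1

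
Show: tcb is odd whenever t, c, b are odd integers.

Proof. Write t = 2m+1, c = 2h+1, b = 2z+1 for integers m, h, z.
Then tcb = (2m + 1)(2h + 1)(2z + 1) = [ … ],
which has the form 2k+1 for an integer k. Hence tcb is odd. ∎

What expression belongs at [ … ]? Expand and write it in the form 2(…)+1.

(2m + 1)(2h + 1)(2z + 1) = 8hmz + 4hm + 4hz + 2h + 4mz + 2m + 2z + 1
= 2(4hmz + 2hm + 2hz + h + 2mz + m + z) + 1.
Since 4hmz + 2hm + 2hz + h + 2mz + m + z is an integer, the product is of the form 2k+1 for an integer k.

2(4hmz + 2hm + 2hz + h + 2mz + m + z) + 1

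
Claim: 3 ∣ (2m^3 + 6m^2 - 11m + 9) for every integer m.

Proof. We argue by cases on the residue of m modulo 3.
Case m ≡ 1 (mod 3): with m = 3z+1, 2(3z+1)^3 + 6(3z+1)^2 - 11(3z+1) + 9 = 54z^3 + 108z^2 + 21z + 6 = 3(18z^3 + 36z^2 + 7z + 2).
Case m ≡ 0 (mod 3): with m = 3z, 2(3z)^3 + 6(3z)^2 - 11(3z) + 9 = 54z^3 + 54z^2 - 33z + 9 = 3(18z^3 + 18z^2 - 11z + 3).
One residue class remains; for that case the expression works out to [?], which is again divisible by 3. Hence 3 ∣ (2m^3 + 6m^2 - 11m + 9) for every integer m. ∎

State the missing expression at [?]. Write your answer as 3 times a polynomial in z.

The residues treated are {1, 0}, so the missing case is m ≡ 2 (mod 3); write m = 3z+2.
Then 2(3z+2)^3 + 6(3z+2)^2 - 11(3z+2) + 9 = 54z^3 + 162z^2 + 111z + 27 = 3(18z^3 + 54z^2 + 37z + 9).

3(18z^3 + 54z^2 + 37z + 9)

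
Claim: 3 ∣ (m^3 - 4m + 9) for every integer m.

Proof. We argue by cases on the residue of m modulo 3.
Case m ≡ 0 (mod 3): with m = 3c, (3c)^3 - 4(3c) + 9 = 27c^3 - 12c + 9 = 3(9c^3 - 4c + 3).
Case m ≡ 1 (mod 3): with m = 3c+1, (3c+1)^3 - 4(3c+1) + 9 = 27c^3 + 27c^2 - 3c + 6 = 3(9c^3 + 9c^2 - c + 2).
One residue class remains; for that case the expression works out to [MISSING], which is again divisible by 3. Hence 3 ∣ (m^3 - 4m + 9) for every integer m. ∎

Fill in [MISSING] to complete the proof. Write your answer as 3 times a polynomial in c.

3(9c^3 + 18c^2 + 8c + 3)

The residues treated are {0, 1}, so the missing case is m ≡ 2 (mod 3); write m = 3c+2.
Then (3c+2)^3 - 4(3c+2) + 9 = 27c^3 + 54c^2 + 24c + 9 = 3(9c^3 + 18c^2 + 8c + 3).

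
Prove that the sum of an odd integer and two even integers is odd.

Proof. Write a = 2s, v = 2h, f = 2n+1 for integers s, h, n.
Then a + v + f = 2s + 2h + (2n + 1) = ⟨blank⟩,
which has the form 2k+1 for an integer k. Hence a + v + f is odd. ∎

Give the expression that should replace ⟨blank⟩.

2(h + n + s) + 1

2s + 2h + (2n + 1) = 2h + 2n + 2s + 1
= 2(h + n + s) + 1.
Since h + n + s is an integer, the sum is of the form 2k+1 for an integer k.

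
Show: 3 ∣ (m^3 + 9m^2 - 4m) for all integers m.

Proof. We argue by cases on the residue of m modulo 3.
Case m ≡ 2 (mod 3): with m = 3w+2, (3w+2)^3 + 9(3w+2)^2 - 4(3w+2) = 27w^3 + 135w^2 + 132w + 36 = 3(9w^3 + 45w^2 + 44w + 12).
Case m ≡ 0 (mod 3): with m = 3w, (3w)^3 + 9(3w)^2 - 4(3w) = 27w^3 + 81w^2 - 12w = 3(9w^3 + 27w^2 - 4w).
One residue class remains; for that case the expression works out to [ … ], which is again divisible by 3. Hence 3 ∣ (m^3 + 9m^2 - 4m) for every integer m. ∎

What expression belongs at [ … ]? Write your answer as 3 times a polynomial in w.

The residues treated are {2, 0}, so the missing case is m ≡ 1 (mod 3); write m = 3w+1.
Then (3w+1)^3 + 9(3w+1)^2 - 4(3w+1) = 27w^3 + 108w^2 + 51w + 6 = 3(9w^3 + 36w^2 + 17w + 2).

3(9w^3 + 36w^2 + 17w + 2)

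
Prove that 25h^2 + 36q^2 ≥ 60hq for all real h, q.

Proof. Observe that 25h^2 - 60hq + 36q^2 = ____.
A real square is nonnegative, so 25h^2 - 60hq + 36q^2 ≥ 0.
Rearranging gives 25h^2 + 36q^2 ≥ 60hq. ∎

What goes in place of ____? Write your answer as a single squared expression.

The leading and trailing coefficients are 5^2 and 6^2, and 60 = 2·5·6, so the trinomial is (5h - 6q)^2.
Hence 25h^2 - 60hq + 36q^2 ≥ 0.

(5h - 6q)^2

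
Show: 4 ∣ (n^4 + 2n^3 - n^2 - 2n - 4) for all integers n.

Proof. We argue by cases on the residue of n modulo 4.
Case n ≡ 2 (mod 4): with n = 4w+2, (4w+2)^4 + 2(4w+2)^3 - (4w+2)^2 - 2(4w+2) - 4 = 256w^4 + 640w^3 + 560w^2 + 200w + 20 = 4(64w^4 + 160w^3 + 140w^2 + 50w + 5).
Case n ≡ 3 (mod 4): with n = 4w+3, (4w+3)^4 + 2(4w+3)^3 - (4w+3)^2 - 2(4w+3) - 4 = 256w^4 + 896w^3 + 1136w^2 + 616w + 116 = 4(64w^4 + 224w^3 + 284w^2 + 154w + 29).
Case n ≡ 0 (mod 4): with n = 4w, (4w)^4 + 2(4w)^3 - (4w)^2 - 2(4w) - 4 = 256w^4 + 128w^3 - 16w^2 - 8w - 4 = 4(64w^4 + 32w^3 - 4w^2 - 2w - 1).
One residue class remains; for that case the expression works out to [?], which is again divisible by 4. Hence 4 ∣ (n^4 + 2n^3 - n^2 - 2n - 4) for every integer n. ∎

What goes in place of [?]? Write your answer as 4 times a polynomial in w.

The residues treated are {2, 3, 0}, so the missing case is n ≡ 1 (mod 4); write n = 4w+1.
Then (4w+1)^4 + 2(4w+1)^3 - (4w+1)^2 - 2(4w+1) - 4 = 256w^4 + 384w^3 + 176w^2 + 24w - 4 = 4(64w^4 + 96w^3 + 44w^2 + 6w - 1).

4(64w^4 + 96w^3 + 44w^2 + 6w - 1)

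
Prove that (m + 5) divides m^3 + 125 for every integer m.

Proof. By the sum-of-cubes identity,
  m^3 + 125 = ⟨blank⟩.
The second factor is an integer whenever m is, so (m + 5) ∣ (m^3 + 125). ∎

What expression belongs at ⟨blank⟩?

Polynomial division of m^3 + 125 by m + 5 leaves remainder 0 and quotient m^2 - 5m + 25.
Hence m^3 + 125 = (m + 5)(m^2 - 5m + 25).

(m + 5)(m^2 - 5m + 25)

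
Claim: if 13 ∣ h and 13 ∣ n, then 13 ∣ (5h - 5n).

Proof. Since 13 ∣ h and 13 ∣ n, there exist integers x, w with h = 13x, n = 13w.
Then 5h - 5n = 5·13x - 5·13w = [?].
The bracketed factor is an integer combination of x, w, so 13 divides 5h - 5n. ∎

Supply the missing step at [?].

Each term has a factor of 13: 5·13x - 5·13w = 13·(-5w + 5x).
Since -5w + 5x is an integer, 13 ∣ (5h - 5n).

13(-5w + 5x)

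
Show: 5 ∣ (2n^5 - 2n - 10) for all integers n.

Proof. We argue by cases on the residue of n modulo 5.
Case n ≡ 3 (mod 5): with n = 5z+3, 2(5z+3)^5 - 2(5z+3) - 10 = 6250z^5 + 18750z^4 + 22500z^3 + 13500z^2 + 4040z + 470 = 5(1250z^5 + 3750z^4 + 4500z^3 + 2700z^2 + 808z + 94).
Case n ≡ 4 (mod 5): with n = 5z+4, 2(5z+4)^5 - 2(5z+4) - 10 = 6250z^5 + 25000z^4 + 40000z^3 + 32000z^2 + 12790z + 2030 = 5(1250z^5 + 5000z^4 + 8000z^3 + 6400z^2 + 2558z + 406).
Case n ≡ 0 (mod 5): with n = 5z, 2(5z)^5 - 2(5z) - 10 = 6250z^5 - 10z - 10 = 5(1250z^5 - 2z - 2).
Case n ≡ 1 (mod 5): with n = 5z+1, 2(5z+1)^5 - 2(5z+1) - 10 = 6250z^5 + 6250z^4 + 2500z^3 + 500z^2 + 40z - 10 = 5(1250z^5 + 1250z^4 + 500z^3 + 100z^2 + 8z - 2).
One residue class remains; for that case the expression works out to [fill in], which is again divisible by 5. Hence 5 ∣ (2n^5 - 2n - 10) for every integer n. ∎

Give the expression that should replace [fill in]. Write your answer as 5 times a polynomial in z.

Only n ≡ 2 (mod 5) is unaccounted for. Put n = 5z+2:
2(5z+2)^5 - 2(5z+2) - 10 expands to 6250z^5 + 12500z^4 + 10000z^3 + 4000z^2 + 790z + 50,
and factoring out 5 leaves 5(1250z^5 + 2500z^4 + 2000z^3 + 800z^2 + 158z + 10).

5(1250z^5 + 2500z^4 + 2000z^3 + 800z^2 + 158z + 10)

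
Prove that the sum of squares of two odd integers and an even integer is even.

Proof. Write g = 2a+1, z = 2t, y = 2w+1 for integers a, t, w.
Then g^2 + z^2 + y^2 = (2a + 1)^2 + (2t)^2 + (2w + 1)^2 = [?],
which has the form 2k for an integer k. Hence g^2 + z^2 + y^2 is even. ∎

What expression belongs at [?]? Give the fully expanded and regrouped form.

2(2a^2 + 2a + 2t^2 + 2w^2 + 2w + 1)

Expanding: (2a + 1)^2 + (2t)^2 + (2w + 1)^2 = 4a^2 + 4a + 4t^2 + 4w^2 + 4w + 2.
Every term is even; pulling out the factor of 2 gives 2(2a^2 + 2a + 2t^2 + 2w^2 + 2w + 1).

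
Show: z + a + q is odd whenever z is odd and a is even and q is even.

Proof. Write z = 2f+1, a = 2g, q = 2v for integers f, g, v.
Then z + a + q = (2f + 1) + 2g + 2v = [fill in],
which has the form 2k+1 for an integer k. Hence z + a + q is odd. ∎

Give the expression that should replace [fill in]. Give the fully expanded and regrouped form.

(2f + 1) + 2g + 2v = 2f + 2g + 2v + 1
= 2(f + g + v) + 1.
Since f + g + v is an integer, the sum is of the form 2k+1 for an integer k.

2(f + g + v) + 1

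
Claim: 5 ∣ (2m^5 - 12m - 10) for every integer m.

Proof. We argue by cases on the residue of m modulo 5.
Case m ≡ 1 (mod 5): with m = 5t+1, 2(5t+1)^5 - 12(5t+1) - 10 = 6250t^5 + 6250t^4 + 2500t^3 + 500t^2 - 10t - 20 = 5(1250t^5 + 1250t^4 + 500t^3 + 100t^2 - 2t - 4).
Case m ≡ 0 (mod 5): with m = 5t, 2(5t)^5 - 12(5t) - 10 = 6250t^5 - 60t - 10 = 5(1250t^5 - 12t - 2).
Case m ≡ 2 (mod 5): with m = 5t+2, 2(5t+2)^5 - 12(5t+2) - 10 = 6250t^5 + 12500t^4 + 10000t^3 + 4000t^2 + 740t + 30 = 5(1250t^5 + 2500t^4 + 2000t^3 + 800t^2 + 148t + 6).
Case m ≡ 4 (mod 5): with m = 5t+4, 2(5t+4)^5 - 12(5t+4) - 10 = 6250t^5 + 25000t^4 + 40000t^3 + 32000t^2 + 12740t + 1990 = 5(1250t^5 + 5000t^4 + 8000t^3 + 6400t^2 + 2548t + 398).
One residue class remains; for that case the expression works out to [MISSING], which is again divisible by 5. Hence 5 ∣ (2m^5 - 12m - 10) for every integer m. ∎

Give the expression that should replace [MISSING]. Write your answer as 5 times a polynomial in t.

5(1250t^5 + 3750t^4 + 4500t^3 + 2700t^2 + 798t + 88)

The residues treated are {1, 0, 2, 4}, so the missing case is m ≡ 3 (mod 5); write m = 5t+3.
Then 2(5t+3)^5 - 12(5t+3) - 10 = 6250t^5 + 18750t^4 + 22500t^3 + 13500t^2 + 3990t + 440 = 5(1250t^5 + 3750t^4 + 4500t^3 + 2700t^2 + 798t + 88).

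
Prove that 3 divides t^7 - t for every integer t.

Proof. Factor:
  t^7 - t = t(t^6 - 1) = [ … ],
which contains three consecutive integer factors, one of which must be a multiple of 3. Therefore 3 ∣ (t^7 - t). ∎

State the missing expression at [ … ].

t^6 - 1 = (t^2 - 1)(t^4 + t^2 + 1), and t^2 - 1 = (t-1)(t+1).
So t(t^6 - 1) = (t - 1)t(t + 1)(t^4 + t^2 + 1).

(t - 1)t(t + 1)(t^4 + t^2 + 1)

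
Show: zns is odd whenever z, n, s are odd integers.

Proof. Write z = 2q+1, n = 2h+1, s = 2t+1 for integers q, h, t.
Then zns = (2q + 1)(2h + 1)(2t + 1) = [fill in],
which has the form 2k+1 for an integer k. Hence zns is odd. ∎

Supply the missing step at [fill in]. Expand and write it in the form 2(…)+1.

2(4hqt + 2hq + 2ht + h + 2qt + q + t) + 1

Expanding: (2q + 1)(2h + 1)(2t + 1) = 8hqt + 4hq + 4ht + 2h + 4qt + 2q + 2t + 1.
Every term except the constant is even, so this is 2(4hqt + 2hq + 2ht + h + 2qt + q + t) + 1,
and 4hqt + 2hq + 2ht + h + 2qt + q + t ∈ ℤ gives the required form.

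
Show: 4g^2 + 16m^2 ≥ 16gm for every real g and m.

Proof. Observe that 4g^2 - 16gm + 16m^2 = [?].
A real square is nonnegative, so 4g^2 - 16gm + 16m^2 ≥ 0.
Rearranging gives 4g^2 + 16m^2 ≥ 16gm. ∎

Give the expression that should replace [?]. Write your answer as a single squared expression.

4g^2 - 16gm + 16m^2 is a perfect-square trinomial: the outer terms are (2g)^2 and (4m)^2, and the cross term is -2·2g·4m.
So 4g^2 - 16gm + 16m^2 = (2g - 4m)^2 ≥ 0.

(2g - 4m)^2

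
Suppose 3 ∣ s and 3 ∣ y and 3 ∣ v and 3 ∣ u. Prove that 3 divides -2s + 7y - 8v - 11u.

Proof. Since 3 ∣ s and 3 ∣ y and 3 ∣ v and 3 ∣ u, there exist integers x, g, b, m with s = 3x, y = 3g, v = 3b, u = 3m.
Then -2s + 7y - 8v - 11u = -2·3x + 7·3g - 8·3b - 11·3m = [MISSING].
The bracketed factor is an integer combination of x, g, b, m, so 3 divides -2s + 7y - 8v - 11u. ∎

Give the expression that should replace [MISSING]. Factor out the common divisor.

3(-8b + 7g - 11m - 2x)

Each term has a factor of 3: -2·3x + 7·3g - 8·3b - 11·3m = 3·(-8b + 7g - 11m - 2x).
Since -8b + 7g - 11m - 2x is an integer, 3 ∣ (-2s + 7y - 8v - 11u).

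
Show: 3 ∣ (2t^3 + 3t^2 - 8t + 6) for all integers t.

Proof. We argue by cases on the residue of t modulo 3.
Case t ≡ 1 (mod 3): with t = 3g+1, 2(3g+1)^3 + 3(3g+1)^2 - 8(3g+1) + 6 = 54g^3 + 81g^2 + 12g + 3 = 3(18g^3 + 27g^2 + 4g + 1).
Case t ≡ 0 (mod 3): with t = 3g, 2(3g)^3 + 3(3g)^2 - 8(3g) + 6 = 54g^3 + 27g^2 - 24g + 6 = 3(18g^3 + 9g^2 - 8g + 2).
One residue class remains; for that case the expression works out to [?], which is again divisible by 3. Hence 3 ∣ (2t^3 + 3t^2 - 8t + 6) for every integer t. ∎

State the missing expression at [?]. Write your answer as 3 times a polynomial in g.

3(18g^3 + 45g^2 + 28g + 6)

Only t ≡ 2 (mod 3) is unaccounted for. Put t = 3g+2:
2(3g+2)^3 + 3(3g+2)^2 - 8(3g+2) + 6 expands to 54g^3 + 135g^2 + 84g + 18,
and factoring out 3 leaves 3(18g^3 + 45g^2 + 28g + 6).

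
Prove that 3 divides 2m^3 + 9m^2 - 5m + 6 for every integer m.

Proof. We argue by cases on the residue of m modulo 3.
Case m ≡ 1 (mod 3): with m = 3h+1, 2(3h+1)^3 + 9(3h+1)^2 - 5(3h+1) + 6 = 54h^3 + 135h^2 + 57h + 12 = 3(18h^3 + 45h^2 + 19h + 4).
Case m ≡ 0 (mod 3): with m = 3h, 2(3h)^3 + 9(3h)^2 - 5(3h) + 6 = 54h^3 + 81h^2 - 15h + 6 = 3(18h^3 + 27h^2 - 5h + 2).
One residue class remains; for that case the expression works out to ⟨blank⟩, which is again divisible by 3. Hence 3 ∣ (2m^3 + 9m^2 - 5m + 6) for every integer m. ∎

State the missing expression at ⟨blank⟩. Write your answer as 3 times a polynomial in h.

3(18h^3 + 63h^2 + 55h + 16)

Only m ≡ 2 (mod 3) is unaccounted for. Put m = 3h+2:
2(3h+2)^3 + 9(3h+2)^2 - 5(3h+2) + 6 expands to 54h^3 + 189h^2 + 165h + 48,
and factoring out 3 leaves 3(18h^3 + 63h^2 + 55h + 16).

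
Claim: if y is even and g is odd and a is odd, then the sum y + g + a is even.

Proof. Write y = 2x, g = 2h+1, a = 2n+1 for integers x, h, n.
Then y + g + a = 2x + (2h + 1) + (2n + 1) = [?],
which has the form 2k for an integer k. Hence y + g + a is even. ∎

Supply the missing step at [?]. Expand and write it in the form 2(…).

Expanding: 2x + (2h + 1) + (2n + 1) = 2h + 2n + 2x + 2.
Every term is even; pulling out the factor of 2 gives 2(h + n + x + 1).

2(h + n + x + 1)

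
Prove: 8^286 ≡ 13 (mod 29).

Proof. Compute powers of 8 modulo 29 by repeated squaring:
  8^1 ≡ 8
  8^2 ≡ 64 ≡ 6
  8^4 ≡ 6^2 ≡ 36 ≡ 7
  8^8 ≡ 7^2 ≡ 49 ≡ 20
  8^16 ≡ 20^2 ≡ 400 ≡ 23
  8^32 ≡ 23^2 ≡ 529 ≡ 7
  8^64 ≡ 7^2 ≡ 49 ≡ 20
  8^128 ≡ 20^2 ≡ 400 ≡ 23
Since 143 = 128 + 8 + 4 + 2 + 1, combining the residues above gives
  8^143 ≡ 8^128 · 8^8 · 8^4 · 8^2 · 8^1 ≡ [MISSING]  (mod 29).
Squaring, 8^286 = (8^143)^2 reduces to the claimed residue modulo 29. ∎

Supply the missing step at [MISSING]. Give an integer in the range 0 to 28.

8^128 · 8^8 · 8^4 · 8^2 · 8^1 ≡ 23 · 20 · 7 · 6 · 8 = 154560.
154560 mod 29 = 19, so 8^143 ≡ 19 (mod 29).

19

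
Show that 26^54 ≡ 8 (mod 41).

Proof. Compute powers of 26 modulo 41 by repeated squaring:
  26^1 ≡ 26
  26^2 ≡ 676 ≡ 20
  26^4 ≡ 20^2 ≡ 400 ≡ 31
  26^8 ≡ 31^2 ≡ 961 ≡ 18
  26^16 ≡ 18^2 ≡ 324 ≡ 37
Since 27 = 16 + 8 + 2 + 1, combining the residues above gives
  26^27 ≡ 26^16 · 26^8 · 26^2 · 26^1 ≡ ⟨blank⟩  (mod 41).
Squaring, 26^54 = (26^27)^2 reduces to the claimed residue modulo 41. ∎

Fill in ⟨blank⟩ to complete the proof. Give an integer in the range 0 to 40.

Multiply the listed residues: 37 · 18 · 20 · 26 = 666 → 13320 → 346320.
Reducing modulo 41: 346320 = 8446·41 + 34, so 26^27 ≡ 34.

34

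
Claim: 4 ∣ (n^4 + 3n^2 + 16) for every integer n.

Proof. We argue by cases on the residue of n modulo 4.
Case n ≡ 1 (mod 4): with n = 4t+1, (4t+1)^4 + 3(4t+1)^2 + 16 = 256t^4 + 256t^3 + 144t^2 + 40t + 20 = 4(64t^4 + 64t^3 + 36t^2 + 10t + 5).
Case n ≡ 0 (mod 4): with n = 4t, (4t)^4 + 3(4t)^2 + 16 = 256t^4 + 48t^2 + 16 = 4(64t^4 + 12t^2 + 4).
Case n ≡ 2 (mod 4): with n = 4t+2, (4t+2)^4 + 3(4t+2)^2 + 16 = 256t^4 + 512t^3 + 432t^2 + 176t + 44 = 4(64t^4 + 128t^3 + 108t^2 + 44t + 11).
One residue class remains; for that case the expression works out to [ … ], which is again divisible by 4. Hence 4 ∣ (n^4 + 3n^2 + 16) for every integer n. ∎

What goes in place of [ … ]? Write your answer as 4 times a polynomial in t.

The residues treated are {1, 0, 2}, so the missing case is n ≡ 3 (mod 4); write n = 4t+3.
Then (4t+3)^4 + 3(4t+3)^2 + 16 = 256t^4 + 768t^3 + 912t^2 + 504t + 124 = 4(64t^4 + 192t^3 + 228t^2 + 126t + 31).

4(64t^4 + 192t^3 + 228t^2 + 126t + 31)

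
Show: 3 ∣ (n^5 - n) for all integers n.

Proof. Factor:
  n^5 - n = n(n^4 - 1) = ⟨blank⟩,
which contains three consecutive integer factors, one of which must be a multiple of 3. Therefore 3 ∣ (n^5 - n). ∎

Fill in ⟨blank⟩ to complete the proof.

n^4 - 1 = (n^2 - 1)(n^2 + 1), and n^2 - 1 = (n-1)(n+1).
So n(n^4 - 1) = (n - 1)n(n + 1)(n^2 + 1).

(n - 1)n(n + 1)(n^2 + 1)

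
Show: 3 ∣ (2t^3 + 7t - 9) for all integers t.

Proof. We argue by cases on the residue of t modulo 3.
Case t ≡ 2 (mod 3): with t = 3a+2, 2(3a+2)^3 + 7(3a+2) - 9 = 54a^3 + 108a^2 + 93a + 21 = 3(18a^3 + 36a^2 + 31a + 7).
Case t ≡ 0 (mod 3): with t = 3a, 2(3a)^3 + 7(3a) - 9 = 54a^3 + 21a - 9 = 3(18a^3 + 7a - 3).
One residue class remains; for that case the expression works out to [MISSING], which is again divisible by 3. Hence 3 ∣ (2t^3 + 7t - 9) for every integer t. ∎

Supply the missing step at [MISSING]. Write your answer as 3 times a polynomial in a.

3(18a^3 + 18a^2 + 13a)

Only t ≡ 1 (mod 3) is unaccounted for. Put t = 3a+1:
2(3a+1)^3 + 7(3a+1) - 9 expands to 54a^3 + 54a^2 + 39a,
and factoring out 3 leaves 3(18a^3 + 18a^2 + 13a).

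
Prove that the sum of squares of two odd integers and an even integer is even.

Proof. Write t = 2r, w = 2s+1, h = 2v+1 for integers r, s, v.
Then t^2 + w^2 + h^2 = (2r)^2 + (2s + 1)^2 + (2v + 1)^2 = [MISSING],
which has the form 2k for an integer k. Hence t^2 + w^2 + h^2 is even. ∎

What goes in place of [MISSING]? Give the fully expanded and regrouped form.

2(2r^2 + 2s^2 + 2s + 2v^2 + 2v + 1)

Expanding: (2r)^2 + (2s + 1)^2 + (2v + 1)^2 = 4r^2 + 4s^2 + 4s + 4v^2 + 4v + 2.
Every term is even; pulling out the factor of 2 gives 2(2r^2 + 2s^2 + 2s + 2v^2 + 2v + 1).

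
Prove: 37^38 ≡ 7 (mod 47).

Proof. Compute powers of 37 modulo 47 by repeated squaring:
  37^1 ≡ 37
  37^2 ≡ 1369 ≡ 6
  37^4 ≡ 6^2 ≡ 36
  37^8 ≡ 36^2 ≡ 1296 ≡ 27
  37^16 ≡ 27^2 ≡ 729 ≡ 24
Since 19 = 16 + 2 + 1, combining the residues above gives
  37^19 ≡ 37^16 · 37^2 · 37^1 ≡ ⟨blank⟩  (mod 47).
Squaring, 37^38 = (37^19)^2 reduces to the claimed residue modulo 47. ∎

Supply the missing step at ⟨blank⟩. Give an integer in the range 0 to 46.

17

Multiply the listed residues: 24 · 6 · 37 = 144 → 5328.
Reducing modulo 47: 5328 = 113·47 + 17, so 37^19 ≡ 17.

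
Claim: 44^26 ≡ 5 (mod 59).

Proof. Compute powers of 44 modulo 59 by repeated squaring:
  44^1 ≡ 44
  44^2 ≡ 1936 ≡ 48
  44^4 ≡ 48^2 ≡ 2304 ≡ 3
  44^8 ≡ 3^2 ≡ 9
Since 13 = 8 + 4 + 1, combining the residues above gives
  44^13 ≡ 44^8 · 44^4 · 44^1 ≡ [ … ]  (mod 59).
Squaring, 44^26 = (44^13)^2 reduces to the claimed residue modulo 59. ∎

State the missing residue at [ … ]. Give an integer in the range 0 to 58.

8

Multiply the listed residues: 9 · 3 · 44 = 27 → 1188.
Reducing modulo 59: 1188 = 20·59 + 8, so 44^13 ≡ 8.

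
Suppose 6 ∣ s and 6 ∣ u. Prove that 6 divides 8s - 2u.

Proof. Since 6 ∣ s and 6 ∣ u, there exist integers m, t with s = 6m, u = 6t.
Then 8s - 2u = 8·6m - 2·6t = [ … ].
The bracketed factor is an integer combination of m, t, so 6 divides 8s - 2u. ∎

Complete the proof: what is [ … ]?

Pull the common 6 out of every term: 8·6m - 2·6t = 6(8m - 2t).
8m - 2t is an integer, which exhibits the divisibility.

6(8m - 2t)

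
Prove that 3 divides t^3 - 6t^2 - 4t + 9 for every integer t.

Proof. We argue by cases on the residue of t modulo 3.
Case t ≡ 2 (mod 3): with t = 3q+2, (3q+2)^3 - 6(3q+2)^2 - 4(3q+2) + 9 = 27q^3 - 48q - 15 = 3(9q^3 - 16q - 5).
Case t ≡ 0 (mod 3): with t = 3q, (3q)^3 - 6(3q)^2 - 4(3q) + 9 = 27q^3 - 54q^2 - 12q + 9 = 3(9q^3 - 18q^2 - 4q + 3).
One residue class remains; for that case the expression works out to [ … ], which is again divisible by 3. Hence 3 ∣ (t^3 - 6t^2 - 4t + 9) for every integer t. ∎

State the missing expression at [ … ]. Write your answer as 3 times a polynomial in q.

The residues treated are {2, 0}, so the missing case is t ≡ 1 (mod 3); write t = 3q+1.
Then (3q+1)^3 - 6(3q+1)^2 - 4(3q+1) + 9 = 27q^3 - 27q^2 - 39q = 3(9q^3 - 9q^2 - 13q).

3(9q^3 - 9q^2 - 13q)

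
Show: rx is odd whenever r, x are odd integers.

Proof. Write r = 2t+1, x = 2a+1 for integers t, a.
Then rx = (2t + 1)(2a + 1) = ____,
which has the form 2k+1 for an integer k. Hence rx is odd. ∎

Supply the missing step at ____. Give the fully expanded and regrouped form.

(2t + 1)(2a + 1) = 4at + 2a + 2t + 1
= 2(2at + a + t) + 1.
Since 2at + a + t is an integer, the product is of the form 2k+1 for an integer k.

2(2at + a + t) + 1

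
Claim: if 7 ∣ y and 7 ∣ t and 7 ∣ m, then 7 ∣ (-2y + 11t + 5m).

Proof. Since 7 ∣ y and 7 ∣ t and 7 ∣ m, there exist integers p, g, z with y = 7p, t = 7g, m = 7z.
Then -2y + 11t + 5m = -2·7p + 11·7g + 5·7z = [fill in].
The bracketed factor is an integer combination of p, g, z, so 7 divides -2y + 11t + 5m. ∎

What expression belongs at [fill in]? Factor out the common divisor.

Pull the common 7 out of every term: -2·7p + 11·7g + 5·7z = 7(11g - 2p + 5z).
11g - 2p + 5z is an integer, which exhibits the divisibility.

7(11g - 2p + 5z)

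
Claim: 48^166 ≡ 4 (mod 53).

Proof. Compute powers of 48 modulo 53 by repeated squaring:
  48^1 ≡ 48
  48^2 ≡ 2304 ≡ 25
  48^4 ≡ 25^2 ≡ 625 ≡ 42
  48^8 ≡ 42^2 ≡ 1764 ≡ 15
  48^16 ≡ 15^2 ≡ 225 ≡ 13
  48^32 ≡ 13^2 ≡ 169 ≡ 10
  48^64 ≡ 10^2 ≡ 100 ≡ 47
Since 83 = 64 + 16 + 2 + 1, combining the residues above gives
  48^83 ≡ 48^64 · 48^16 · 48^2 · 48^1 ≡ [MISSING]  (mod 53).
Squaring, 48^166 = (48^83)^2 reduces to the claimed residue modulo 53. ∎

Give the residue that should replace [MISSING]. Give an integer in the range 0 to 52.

51

Multiply the listed residues: 47 · 13 · 25 · 48 = 611 → 15275 → 733200.
Reducing modulo 53: 733200 = 13833·53 + 51, so 48^83 ≡ 51.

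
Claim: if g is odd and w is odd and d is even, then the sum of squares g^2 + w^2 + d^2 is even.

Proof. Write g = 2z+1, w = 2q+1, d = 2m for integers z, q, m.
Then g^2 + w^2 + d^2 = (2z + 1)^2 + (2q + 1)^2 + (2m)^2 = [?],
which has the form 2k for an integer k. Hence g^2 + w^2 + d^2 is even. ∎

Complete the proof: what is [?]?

(2z + 1)^2 + (2q + 1)^2 + (2m)^2 = 4m^2 + 4q^2 + 4q + 4z^2 + 4z + 2
= 2(2m^2 + 2q^2 + 2q + 2z^2 + 2z + 1).
Since 2m^2 + 2q^2 + 2q + 2z^2 + 2z + 1 is an integer, the sum of squares is of the form 2k for an integer k.

2(2m^2 + 2q^2 + 2q + 2z^2 + 2z + 1)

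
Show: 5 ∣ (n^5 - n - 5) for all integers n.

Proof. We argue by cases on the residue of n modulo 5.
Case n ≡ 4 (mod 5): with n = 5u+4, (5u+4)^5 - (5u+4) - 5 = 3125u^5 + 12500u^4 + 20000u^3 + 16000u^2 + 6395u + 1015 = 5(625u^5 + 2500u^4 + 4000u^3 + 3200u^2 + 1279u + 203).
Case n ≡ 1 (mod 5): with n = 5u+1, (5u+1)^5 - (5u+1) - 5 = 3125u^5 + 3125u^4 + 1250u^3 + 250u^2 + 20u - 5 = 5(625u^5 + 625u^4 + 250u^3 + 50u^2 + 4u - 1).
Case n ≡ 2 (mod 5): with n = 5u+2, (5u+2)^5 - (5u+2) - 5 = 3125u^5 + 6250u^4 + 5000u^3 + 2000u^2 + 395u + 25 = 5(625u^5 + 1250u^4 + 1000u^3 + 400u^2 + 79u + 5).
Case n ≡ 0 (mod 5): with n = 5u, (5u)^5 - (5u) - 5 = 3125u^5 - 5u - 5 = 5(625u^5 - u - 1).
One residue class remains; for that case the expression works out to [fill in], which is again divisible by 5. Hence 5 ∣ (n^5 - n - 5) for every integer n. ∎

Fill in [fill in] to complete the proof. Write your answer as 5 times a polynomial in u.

5(625u^5 + 1875u^4 + 2250u^3 + 1350u^2 + 404u + 47)

Only n ≡ 3 (mod 5) is unaccounted for. Put n = 5u+3:
(5u+3)^5 - (5u+3) - 5 expands to 3125u^5 + 9375u^4 + 11250u^3 + 6750u^2 + 2020u + 235,
and factoring out 5 leaves 5(625u^5 + 1875u^4 + 2250u^3 + 1350u^2 + 404u + 47).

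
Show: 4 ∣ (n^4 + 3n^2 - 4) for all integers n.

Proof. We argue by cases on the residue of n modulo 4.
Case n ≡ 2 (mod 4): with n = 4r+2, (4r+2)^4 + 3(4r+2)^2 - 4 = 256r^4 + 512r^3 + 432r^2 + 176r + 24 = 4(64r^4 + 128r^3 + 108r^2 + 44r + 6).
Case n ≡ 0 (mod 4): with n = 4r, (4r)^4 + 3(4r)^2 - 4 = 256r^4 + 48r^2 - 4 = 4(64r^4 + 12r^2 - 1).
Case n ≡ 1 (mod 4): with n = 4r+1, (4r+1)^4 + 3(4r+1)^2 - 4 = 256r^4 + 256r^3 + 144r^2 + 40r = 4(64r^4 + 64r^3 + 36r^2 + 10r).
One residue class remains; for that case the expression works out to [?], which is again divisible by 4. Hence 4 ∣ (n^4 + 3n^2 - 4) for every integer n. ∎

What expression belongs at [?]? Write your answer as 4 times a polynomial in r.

The residues treated are {2, 0, 1}, so the missing case is n ≡ 3 (mod 4); write n = 4r+3.
Then (4r+3)^4 + 3(4r+3)^2 - 4 = 256r^4 + 768r^3 + 912r^2 + 504r + 104 = 4(64r^4 + 192r^3 + 228r^2 + 126r + 26).

4(64r^4 + 192r^3 + 228r^2 + 126r + 26)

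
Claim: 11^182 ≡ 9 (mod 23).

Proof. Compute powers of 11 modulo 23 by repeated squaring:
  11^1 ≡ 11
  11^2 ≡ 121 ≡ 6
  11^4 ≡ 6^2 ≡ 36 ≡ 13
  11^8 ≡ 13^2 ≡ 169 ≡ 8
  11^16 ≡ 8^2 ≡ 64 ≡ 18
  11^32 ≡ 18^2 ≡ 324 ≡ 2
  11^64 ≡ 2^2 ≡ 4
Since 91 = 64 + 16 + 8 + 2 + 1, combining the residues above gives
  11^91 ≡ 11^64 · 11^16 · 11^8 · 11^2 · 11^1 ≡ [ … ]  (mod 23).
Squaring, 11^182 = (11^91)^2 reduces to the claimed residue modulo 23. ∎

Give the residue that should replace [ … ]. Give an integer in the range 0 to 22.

11^64 · 11^16 · 11^8 · 11^2 · 11^1 ≡ 4 · 18 · 8 · 6 · 11 = 38016.
38016 mod 23 = 20, so 11^91 ≡ 20 (mod 23).

20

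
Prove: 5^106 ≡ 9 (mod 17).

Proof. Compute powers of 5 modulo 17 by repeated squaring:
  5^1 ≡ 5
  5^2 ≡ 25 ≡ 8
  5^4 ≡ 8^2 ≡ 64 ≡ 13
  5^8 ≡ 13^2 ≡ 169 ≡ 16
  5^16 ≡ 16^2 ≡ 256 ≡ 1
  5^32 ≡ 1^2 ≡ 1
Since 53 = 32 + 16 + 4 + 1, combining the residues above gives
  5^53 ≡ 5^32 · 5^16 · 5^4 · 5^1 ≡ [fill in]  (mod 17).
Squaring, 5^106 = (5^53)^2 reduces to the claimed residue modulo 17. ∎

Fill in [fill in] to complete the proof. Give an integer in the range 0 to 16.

5^32 · 5^16 · 5^4 · 5^1 ≡ 1 · 1 · 13 · 5 = 65.
65 mod 17 = 14, so 5^53 ≡ 14 (mod 17).

14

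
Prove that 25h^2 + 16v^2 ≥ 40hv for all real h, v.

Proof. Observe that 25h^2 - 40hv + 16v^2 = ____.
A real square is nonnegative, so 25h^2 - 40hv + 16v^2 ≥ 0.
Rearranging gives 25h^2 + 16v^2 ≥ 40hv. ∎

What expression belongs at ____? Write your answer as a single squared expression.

(5h - 4v)^2

The leading and trailing coefficients are 5^2 and 4^2, and 40 = 2·5·4, so the trinomial is (5h - 4v)^2.
Hence 25h^2 - 40hv + 16v^2 ≥ 0.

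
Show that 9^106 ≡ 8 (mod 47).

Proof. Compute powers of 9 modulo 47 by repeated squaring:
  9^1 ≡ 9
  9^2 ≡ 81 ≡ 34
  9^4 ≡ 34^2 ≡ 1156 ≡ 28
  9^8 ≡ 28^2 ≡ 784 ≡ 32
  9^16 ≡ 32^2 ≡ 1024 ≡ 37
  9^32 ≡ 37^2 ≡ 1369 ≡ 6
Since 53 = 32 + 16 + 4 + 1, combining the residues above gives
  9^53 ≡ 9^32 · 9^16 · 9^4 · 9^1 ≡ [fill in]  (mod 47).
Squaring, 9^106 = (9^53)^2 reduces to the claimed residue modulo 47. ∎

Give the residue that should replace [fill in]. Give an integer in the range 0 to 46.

14

Multiply the listed residues: 6 · 37 · 28 · 9 = 222 → 6216 → 55944.
Reducing modulo 47: 55944 = 1190·47 + 14, so 9^53 ≡ 14.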